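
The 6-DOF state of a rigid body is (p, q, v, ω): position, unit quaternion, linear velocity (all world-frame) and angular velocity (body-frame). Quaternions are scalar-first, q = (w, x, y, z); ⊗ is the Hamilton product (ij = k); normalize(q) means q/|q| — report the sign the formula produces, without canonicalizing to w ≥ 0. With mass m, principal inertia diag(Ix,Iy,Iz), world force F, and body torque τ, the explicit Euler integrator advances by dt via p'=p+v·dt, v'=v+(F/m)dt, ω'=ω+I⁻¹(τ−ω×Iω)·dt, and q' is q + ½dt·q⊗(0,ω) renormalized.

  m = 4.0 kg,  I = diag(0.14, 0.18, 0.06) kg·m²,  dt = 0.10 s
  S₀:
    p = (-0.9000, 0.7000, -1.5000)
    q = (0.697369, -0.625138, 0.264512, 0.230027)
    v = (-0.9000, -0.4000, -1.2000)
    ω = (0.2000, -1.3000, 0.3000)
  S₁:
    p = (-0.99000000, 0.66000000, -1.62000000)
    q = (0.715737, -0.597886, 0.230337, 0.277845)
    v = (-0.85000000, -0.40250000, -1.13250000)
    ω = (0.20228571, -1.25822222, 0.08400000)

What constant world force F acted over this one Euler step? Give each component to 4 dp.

F = (2.0000, -0.1000, 2.7000)

v₁ − v₀ = (0.05000000, -0.00250000, 0.06750000)
m·(v₁−v₀)/dt = (2.0000, -0.1000, 2.7000)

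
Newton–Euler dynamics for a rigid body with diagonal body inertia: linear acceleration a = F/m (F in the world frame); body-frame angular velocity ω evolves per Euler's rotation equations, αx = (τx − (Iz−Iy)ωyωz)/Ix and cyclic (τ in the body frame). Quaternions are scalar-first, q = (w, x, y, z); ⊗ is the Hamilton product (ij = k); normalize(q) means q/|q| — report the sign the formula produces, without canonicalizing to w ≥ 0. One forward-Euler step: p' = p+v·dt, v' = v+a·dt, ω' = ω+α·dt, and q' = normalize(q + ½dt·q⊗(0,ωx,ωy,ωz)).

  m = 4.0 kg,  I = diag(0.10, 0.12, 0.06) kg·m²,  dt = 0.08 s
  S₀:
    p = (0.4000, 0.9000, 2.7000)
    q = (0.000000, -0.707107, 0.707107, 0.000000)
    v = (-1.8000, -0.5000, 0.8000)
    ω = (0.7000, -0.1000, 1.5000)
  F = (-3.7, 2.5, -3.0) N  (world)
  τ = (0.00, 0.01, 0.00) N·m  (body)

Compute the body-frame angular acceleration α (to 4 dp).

α = (-0.0900, -0.2667, 0.0233)

gyro term ω×Iω = (0.0090, 0.0420, -0.0014)
(τ − ω×Iω)/I = (-0.0900, -0.2667, 0.0233)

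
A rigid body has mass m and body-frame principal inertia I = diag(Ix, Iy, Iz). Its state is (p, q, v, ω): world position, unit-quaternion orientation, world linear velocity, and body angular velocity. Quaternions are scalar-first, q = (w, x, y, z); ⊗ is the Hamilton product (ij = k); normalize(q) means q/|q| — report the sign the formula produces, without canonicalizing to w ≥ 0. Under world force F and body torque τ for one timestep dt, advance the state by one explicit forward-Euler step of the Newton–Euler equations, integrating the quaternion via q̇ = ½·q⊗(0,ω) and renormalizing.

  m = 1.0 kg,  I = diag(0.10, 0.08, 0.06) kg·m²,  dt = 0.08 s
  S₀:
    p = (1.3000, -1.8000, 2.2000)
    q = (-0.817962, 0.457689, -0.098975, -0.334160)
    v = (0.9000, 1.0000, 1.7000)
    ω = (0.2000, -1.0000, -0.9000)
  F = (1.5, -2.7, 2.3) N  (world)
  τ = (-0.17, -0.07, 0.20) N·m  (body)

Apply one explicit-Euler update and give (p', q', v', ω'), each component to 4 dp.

p' = (1.3720, -1.7200, 2.3360)
q' = (-0.8364, 0.4407, -0.0524, -0.3218)
v' = (1.0200, 0.7840, 1.8840)
ω' = (0.0784, -1.0628, -0.6387)

a = F/m = (1.5000, -2.7000, 2.3000)
p + v·dt = (1.3720, -1.7200, 2.3360)
v + (F/m)dt = (1.0200, 0.7840, 1.8840)
ω×(Iω) gyroscopic = (-0.0180, -0.0072, 0.0040)
α = I⁻¹(τ − ω×Iω) = (-1.5200, -0.7850, 3.2667)
ω' = ω + α·dt = (0.0784, -1.0628, -0.6387)
2q̇ = q⊗(0,ω) = (-0.4912568, -0.4086749, 1.1630501, 0.2982718)
q' = normalize(q + ½dt·q⊗(0,ω)) = (-0.8364, 0.4407, -0.0524, -0.3218)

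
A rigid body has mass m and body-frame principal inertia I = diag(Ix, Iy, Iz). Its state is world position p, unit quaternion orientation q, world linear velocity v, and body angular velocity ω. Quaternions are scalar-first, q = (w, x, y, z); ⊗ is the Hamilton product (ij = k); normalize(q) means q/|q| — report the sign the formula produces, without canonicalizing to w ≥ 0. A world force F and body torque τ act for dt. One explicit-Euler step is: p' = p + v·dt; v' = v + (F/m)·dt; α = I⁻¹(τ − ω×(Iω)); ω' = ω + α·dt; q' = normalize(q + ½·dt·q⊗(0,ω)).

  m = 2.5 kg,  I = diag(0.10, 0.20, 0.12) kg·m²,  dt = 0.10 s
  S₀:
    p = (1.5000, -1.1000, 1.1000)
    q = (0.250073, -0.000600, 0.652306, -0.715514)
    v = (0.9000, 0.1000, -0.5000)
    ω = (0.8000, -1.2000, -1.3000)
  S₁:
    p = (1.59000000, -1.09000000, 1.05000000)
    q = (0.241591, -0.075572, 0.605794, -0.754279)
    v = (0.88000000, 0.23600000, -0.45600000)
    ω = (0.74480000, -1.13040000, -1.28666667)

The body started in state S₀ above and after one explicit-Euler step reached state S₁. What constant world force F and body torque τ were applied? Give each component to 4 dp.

F = (-0.5000, 3.4000, 1.1000)
τ = (-0.1800, 0.1600, -0.0800)

rate change Δω = (-0.05520000, 0.06960000, 0.01333333)
precession coupling = (-0.1248, 0.0208, -0.0960)
applied torque τ = (-0.1800, 0.1600, -0.0800)
Δv = v₁−v₀ = (-0.02000000, 0.13600000, 0.04400000)
m·(v₁−v₀)/dt = (-0.5000, 3.4000, 1.1000)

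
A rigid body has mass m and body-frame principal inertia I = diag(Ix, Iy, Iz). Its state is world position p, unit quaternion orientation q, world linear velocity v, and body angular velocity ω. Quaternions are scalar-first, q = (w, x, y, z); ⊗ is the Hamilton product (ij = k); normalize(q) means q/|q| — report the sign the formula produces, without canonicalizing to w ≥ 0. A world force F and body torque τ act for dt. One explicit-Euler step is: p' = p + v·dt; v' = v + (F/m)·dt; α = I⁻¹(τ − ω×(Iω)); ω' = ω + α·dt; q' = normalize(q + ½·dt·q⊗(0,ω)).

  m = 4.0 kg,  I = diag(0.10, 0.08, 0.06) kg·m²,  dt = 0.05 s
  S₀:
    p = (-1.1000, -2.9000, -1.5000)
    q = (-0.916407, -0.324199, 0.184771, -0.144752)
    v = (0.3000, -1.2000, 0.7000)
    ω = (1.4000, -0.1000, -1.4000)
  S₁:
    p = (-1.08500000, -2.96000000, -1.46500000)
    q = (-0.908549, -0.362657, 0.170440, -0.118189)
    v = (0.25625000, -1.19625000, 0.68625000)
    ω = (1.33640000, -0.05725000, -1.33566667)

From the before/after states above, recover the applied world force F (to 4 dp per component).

F = (-3.5000, 0.3000, -1.1000)

Δv = v₁−v₀ = (-0.04375000, 0.00375000, -0.01375000)
F = m·Δv/dt = (-3.5000, 0.3000, -1.1000)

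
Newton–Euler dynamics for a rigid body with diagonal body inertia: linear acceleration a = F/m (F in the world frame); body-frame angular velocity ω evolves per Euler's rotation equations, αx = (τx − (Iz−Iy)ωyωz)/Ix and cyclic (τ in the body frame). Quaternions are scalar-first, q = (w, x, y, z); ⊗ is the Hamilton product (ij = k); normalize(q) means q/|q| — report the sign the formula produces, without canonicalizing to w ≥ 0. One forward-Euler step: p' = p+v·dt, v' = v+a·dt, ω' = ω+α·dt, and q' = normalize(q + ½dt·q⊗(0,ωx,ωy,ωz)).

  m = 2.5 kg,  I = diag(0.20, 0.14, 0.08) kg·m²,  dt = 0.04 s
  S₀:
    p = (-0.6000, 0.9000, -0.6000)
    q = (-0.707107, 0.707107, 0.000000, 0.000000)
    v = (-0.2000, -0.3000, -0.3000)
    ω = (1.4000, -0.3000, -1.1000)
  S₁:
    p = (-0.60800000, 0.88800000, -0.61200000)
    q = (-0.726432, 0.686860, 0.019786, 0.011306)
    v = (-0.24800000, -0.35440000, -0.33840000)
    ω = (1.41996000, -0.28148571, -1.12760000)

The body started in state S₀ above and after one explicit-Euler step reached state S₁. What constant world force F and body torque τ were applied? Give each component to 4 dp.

Δω = ω₁−ω₀ = (0.01996000, 0.01851429, -0.02760000)
precession coupling = (-0.0198, -0.1848, 0.0252)
τ = I·(Δω/dt) + ω₀×(Iω₀) = (0.0800, -0.1200, -0.0300)
velocity change Δv = (-0.04800000, -0.05440000, -0.03840000)
applied force F = (-3.0000, -3.4000, -2.4000)

F = (-3.0000, -3.4000, -2.4000)
τ = (0.0800, -0.1200, -0.0300)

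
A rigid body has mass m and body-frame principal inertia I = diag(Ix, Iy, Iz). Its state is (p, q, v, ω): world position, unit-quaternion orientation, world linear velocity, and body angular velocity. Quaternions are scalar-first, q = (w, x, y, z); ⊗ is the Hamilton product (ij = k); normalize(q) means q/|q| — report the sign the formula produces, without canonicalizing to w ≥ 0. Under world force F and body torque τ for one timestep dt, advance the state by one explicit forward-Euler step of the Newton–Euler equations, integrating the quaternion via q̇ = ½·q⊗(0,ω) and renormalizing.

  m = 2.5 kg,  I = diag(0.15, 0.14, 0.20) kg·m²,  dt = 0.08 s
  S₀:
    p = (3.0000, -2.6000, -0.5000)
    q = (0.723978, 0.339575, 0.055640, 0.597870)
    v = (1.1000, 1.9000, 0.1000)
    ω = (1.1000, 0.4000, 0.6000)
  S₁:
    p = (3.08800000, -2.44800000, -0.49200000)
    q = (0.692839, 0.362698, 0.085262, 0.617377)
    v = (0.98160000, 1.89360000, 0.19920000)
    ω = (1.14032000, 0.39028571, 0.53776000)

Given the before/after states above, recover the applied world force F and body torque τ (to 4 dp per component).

F = (-3.7000, -0.2000, 3.1000)
τ = (0.0900, -0.0500, -0.1600)

velocity change Δv = (-0.11840000, -0.00640000, 0.09920000)
applied force F = (-3.7000, -0.2000, 3.1000)
ω₁ − ω₀ = (0.04032000, -0.00971429, -0.06224000)
gyro term ω₀×Iω₀ = (0.0144, -0.0330, -0.0044)
I·α + gyro = (0.0900, -0.0500, -0.1600)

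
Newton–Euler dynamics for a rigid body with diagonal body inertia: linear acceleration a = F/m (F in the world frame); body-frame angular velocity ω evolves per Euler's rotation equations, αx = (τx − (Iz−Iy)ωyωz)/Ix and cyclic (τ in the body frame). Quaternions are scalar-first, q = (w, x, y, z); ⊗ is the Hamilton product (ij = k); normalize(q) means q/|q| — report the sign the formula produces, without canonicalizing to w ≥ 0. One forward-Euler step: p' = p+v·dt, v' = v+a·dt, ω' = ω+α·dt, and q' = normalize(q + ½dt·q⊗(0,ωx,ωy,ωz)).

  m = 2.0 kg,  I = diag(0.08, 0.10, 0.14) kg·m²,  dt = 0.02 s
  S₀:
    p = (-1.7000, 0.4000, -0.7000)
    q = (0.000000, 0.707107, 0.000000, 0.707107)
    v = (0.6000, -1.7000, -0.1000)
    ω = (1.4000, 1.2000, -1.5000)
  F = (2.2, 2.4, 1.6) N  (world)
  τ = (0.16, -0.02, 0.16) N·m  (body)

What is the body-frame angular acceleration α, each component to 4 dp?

ω×(Iω) gyroscopic = (-0.0720, 0.1260, 0.0336)
angular accel α = (2.9000, -1.4600, 0.9029)

α = (2.9000, -1.4600, 0.9029)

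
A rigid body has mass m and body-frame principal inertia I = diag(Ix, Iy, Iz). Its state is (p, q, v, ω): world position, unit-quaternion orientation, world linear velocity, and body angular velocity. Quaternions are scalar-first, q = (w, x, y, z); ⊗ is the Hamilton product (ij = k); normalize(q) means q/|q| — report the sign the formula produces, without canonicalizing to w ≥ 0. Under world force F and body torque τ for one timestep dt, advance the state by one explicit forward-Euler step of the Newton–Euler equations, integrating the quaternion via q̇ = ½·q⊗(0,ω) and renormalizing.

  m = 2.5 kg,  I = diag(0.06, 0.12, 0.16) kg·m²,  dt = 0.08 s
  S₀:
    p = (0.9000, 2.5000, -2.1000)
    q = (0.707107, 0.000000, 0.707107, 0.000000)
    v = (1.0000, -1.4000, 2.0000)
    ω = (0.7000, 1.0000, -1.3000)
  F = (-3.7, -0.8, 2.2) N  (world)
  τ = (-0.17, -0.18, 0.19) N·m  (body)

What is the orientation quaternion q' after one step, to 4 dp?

q' = (0.6771, -0.0169, 0.7335, -0.0564)

Hamilton product q⊗(0,ω) = (-0.7071070, -0.4242642, 0.7071070, -1.4142140)
updated quaternion q' = (0.6771, -0.0169, 0.7335, -0.0564)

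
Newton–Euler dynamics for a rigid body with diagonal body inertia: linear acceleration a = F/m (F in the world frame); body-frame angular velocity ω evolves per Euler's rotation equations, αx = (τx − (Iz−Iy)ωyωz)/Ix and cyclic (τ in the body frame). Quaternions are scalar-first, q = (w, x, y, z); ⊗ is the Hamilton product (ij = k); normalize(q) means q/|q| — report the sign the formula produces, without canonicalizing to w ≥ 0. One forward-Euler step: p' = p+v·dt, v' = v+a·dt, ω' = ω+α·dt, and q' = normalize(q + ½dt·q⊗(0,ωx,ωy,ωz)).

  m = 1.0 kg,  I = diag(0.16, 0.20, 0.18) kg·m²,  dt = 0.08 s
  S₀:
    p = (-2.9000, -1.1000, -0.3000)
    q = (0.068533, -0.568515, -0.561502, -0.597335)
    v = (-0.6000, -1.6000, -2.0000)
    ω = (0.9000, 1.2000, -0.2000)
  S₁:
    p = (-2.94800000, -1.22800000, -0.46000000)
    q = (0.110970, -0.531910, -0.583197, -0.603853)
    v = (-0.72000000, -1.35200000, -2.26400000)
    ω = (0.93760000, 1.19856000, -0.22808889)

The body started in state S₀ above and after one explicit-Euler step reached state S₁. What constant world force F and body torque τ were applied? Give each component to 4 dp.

Δv = v₁−v₀ = (-0.12000000, 0.24800000, -0.26400000)
m·(v₁−v₀)/dt = (-1.5000, 3.1000, -3.3000)
ω₁ − ω₀ = (0.03760000, -0.00144000, -0.02808889)
gyro term ω₀×Iω₀ = (0.0048, 0.0036, 0.0432)
I·α + gyro = (0.0800, 0.0000, -0.0200)

F = (-1.5000, 3.1000, -3.3000)
τ = (0.0800, 0.0000, -0.0200)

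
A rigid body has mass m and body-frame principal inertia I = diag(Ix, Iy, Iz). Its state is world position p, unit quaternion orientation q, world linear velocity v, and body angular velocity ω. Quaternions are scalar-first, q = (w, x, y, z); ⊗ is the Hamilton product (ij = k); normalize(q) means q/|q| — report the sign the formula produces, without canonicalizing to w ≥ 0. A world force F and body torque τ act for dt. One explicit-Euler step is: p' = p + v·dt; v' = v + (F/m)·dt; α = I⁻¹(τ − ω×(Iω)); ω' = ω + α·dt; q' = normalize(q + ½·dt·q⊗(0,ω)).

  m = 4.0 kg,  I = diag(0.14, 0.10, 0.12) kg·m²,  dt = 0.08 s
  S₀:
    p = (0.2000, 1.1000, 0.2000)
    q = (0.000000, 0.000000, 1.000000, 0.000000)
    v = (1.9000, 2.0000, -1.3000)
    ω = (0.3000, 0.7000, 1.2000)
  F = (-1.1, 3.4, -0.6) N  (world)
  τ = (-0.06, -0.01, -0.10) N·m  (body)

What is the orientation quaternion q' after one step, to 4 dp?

q⊗(0,ω) = (-0.7000000, 1.2000000, 0.0000000, -0.3000000)
q' = normalize(q + ½dt·q⊗(0,ω)) = (-0.0280, 0.0479, 0.9984, -0.0120)

q' = (-0.0280, 0.0479, 0.9984, -0.0120)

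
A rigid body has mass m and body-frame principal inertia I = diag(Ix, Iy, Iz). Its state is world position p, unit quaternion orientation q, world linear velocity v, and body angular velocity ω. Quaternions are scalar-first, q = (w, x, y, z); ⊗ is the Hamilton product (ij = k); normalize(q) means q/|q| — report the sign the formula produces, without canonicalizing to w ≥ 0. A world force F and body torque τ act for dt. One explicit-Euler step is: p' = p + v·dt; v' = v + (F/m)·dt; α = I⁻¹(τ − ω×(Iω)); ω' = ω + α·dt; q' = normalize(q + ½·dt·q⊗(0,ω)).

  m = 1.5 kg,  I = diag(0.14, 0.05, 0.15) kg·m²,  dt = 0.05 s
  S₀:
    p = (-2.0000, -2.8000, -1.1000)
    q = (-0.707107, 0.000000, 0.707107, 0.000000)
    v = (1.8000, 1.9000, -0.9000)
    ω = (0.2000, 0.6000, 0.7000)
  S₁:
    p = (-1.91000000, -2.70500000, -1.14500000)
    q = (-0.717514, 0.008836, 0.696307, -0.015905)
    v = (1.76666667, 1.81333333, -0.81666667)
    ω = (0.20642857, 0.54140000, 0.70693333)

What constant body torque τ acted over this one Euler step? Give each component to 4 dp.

τ = (0.0600, -0.0600, 0.0100)

Δω = ω₁−ω₀ = (0.00642857, -0.05860000, 0.00693333)
ω₀×(Iω₀) = (0.0420, -0.0014, -0.0108)
applied torque τ = (0.0600, -0.0600, 0.0100)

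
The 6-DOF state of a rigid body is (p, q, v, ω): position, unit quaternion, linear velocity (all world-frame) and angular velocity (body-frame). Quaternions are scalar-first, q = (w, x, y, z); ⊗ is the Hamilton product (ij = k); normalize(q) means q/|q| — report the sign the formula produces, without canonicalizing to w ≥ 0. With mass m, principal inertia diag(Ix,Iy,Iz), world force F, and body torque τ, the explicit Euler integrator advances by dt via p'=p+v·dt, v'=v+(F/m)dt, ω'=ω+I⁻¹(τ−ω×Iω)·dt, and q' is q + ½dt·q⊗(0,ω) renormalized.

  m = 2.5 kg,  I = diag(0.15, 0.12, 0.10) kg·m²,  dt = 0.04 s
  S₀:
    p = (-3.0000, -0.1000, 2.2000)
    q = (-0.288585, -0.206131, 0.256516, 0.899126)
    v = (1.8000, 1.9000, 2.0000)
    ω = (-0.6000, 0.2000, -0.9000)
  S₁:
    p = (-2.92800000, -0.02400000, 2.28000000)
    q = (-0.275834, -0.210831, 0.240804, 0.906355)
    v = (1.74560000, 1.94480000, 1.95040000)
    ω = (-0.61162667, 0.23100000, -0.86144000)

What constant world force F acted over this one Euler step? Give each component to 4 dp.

F = (-3.4000, 2.8000, -3.1000)

velocity change Δv = (-0.05440000, 0.04480000, -0.04960000)
F = m·Δv/dt = (-3.4000, 2.8000, -3.1000)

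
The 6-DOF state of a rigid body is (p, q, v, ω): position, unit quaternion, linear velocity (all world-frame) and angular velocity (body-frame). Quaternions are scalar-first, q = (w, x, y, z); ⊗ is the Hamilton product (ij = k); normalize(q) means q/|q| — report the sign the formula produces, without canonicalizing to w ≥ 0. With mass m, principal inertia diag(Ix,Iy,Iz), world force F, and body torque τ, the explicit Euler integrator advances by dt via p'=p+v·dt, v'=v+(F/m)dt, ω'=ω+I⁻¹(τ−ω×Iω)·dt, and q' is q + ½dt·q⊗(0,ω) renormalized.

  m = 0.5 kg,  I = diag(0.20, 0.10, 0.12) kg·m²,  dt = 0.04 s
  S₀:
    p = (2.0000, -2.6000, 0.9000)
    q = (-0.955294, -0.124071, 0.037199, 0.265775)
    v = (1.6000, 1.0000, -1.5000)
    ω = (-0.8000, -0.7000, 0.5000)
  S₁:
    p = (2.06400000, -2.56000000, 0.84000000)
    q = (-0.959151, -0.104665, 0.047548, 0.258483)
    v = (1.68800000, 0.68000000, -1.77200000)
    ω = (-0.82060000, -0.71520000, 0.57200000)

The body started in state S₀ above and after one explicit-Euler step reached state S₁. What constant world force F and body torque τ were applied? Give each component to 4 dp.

F = (1.1000, -4.0000, -3.4000)
τ = (-0.1100, -0.0700, 0.1600)

Δv = v₁−v₀ = (0.08800000, -0.32000000, -0.27200000)
applied force F = (1.1000, -4.0000, -3.4000)
Δω = ω₁−ω₀ = (-0.02060000, -0.01520000, 0.07200000)
gyro term ω₀×Iω₀ = (-0.0070, -0.0320, -0.0560)
I·α + gyro = (-0.1100, -0.0700, 0.1600)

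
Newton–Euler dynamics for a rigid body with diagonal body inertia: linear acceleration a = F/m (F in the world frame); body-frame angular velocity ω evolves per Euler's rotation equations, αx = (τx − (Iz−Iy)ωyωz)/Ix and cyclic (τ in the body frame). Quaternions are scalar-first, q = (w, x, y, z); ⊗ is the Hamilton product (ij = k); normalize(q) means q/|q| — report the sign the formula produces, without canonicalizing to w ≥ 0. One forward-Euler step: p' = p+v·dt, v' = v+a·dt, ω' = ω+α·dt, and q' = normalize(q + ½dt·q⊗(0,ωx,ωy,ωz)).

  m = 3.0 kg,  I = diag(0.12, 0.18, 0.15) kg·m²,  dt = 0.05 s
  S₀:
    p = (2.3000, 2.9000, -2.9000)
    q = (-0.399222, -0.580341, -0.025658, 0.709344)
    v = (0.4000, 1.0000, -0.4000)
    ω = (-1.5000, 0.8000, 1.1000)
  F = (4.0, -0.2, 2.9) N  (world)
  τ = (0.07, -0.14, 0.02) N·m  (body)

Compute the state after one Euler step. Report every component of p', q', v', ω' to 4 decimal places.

precession coupling ω×(Iω) = (-0.0264, 0.0495, -0.0720)
angular accel α = (0.8033, -1.0528, 0.6133)
ω' = ω + α·dt = (-1.4598, 0.7474, 1.1307)
2q̇ = q⊗(0,ω) = (-1.6302635, 0.0031340, -0.7450185, -0.9419040)
q + ½dt·q⊗(0,ω), renormalized = (-0.4394, -0.5795, -0.0442, 0.6849)
a = F/m = (1.3333, -0.0667, 0.9667)
new position p' = (2.3200, 2.9500, -2.9200)
v' = v + a·dt = (0.4667, 0.9967, -0.3517)

p' = (2.3200, 2.9500, -2.9200)
q' = (-0.4394, -0.5795, -0.0442, 0.6849)
v' = (0.4667, 0.9967, -0.3517)
ω' = (-1.4598, 0.7474, 1.1307)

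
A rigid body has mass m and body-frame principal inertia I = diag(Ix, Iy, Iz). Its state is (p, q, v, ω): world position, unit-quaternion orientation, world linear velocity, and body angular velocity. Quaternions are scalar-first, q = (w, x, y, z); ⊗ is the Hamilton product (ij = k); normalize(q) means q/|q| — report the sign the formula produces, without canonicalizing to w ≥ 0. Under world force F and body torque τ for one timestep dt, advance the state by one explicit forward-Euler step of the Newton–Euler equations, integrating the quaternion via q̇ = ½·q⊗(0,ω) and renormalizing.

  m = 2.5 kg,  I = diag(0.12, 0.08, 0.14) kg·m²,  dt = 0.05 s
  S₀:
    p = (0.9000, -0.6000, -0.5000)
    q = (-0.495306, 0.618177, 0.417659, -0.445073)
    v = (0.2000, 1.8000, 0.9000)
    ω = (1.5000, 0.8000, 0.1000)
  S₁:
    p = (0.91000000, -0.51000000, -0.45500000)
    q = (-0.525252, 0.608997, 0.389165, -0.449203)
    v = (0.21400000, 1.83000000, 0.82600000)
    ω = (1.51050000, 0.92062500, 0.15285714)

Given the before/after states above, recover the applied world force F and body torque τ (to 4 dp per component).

v₁ − v₀ = (0.01400000, 0.03000000, -0.07400000)
m·(v₁−v₀)/dt = (0.7000, 1.5000, -3.7000)
rate change Δω = (0.01050000, 0.12062500, 0.05285714)
τ = I·(Δω/dt) + ω₀×(Iω₀) = (0.0300, 0.1900, 0.1000)

F = (0.7000, 1.5000, -3.7000)
τ = (0.0300, 0.1900, 0.1000)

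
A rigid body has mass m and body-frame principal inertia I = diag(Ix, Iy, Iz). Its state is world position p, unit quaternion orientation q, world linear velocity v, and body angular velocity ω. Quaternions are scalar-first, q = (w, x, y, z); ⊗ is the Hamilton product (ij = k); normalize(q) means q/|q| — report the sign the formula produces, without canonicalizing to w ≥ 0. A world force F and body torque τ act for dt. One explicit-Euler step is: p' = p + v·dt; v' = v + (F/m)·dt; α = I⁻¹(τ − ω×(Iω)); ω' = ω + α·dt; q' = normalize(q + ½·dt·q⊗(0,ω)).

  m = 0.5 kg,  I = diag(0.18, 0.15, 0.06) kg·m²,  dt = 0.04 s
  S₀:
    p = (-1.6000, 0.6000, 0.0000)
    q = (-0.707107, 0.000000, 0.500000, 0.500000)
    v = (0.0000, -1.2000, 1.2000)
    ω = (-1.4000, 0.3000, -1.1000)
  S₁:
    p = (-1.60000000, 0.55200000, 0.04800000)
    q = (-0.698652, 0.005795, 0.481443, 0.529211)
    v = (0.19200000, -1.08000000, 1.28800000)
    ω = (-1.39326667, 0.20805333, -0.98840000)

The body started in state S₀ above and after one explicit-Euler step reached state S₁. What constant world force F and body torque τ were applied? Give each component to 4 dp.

ω₁ − ω₀ = (0.00673333, -0.09194667, 0.11160000)
ω₀×(Iω₀) = (0.0297, 0.1848, 0.0126)
τ = I·(Δω/dt) + ω₀×(Iω₀) = (0.0600, -0.1600, 0.1800)
Δv = v₁−v₀ = (0.19200000, 0.12000000, 0.08800000)
applied force F = (2.4000, 1.5000, 1.1000)

F = (2.4000, 1.5000, 1.1000)
τ = (0.0600, -0.1600, 0.1800)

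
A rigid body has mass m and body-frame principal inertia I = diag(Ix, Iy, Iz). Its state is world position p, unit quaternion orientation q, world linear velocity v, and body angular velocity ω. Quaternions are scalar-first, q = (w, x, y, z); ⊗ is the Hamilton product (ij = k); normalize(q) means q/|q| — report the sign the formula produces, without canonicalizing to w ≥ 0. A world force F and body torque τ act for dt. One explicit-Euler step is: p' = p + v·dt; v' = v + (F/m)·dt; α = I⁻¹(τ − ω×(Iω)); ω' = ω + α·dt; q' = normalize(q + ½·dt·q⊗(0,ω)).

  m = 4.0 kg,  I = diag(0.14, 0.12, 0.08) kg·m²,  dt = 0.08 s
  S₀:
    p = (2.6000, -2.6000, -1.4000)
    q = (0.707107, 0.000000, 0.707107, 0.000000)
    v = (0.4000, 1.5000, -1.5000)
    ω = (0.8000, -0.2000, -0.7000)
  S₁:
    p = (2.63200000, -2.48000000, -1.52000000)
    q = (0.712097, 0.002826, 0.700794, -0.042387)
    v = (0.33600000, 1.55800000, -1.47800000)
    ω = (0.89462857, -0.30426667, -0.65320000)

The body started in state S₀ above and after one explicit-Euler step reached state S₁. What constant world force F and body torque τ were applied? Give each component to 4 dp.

velocity change Δv = (-0.06400000, 0.05800000, 0.02200000)
F = m·Δv/dt = (-3.2000, 2.9000, 1.1000)
Δω = ω₁−ω₀ = (0.09462857, -0.10426667, 0.04680000)
precession coupling = (-0.0056, -0.0336, 0.0032)
τ = I·(Δω/dt) + ω₀×(Iω₀) = (0.1600, -0.1900, 0.0500)

F = (-3.2000, 2.9000, 1.1000)
τ = (0.1600, -0.1900, 0.0500)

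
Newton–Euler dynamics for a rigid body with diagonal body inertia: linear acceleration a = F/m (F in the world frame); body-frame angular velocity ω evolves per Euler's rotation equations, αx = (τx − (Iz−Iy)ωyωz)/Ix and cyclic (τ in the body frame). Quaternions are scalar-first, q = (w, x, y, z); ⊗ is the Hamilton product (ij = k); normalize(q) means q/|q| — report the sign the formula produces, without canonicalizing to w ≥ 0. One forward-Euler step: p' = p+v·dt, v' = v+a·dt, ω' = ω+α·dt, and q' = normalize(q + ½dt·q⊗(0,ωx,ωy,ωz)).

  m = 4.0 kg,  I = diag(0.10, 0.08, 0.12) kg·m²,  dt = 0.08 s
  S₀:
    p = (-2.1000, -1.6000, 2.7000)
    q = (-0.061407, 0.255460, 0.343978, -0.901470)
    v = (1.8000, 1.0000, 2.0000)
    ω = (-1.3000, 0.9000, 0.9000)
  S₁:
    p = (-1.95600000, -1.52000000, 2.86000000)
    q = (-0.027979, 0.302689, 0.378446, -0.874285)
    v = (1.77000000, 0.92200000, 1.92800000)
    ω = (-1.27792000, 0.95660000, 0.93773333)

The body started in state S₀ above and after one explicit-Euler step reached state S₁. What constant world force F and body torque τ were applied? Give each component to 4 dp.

F = (-1.5000, -3.9000, -3.6000)
τ = (0.0600, 0.0800, 0.0800)

Δv = v₁−v₀ = (-0.03000000, -0.07800000, -0.07200000)
m·(v₁−v₀)/dt = (-1.5000, -3.9000, -3.6000)
Δω = ω₁−ω₀ = (0.02208000, 0.05660000, 0.03773333)
gyro term ω₀×Iω₀ = (0.0324, 0.0234, 0.0234)
τ = I·(Δω/dt) + ω₀×(Iω₀) = (0.0600, 0.0800, 0.0800)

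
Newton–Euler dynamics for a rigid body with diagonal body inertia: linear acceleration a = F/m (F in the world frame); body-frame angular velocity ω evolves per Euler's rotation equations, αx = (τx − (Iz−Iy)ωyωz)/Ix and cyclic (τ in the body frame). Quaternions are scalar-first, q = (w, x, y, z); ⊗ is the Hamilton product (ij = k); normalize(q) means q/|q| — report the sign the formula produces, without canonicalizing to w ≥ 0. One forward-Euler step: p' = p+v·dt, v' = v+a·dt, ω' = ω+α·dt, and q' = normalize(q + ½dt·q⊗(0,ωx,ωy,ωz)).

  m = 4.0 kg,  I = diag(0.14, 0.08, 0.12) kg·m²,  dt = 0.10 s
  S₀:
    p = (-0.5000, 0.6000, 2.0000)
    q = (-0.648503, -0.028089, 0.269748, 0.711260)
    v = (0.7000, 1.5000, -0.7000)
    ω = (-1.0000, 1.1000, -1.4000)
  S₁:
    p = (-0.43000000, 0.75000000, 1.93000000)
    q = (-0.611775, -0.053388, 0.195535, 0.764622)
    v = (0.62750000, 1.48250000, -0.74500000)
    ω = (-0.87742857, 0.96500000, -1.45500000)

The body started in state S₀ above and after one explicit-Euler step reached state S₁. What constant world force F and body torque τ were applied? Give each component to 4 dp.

velocity change Δv = (-0.07250000, -0.01750000, -0.04500000)
applied force F = (-2.9000, -0.7000, -1.8000)
rate change Δω = (0.12257143, -0.13500000, -0.05500000)
ω₀×(Iω₀) = (-0.0616, 0.0280, 0.0660)
applied torque τ = (0.1100, -0.0800, 0.0000)

F = (-2.9000, -0.7000, -1.8000)
τ = (0.1100, -0.0800, 0.0000)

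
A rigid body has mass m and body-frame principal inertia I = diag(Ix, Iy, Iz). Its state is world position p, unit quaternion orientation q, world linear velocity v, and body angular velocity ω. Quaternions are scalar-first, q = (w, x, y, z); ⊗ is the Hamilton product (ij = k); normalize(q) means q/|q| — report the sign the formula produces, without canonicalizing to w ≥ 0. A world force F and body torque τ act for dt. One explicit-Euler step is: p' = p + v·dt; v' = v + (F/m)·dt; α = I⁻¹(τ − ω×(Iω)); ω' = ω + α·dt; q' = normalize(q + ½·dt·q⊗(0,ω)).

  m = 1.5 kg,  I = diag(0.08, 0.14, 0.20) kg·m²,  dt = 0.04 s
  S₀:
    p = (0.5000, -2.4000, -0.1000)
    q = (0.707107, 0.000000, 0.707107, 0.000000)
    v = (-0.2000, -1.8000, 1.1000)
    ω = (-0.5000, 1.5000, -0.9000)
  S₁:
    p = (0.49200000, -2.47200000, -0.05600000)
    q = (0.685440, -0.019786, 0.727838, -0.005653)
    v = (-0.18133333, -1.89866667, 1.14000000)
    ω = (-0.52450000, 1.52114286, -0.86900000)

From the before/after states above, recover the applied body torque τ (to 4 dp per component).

Δω = ω₁−ω₀ = (-0.02450000, 0.02114286, 0.03100000)
precession coupling = (-0.0810, -0.0540, -0.0450)
I·α + gyro = (-0.1300, 0.0200, 0.1100)

τ = (-0.1300, 0.0200, 0.1100)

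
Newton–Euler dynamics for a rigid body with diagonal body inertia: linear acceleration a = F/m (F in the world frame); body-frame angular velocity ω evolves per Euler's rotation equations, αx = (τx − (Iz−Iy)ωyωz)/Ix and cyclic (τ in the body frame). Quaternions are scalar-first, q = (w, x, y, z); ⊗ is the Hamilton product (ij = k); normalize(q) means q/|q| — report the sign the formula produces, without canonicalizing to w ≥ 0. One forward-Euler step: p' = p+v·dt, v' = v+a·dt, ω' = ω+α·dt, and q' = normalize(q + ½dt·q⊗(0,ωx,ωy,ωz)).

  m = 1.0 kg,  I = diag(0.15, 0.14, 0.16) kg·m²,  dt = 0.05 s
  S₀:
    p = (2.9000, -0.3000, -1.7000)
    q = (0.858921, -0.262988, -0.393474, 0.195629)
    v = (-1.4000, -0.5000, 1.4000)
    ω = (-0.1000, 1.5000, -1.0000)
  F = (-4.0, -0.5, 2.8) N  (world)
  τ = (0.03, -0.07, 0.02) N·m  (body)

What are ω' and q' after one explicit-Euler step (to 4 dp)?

ω×(Iω) gyroscopic = (-0.0300, -0.0010, 0.0015)
angular accel α = (0.4000, -0.4929, 0.1156)
ω' = ω + α·dt = (-0.0800, 1.4754, -0.9942)
2q̇ = q⊗(0,ω) = (0.7595412, 0.0141384, 1.0058306, -1.2927504)
q' = normalize(q + ½dt·q⊗(0,ω)) = (0.8770, -0.2624, -0.3680, 0.1631)

ω' = (-0.0800, 1.4754, -0.9942)
q' = (0.8770, -0.2624, -0.3680, 0.1631)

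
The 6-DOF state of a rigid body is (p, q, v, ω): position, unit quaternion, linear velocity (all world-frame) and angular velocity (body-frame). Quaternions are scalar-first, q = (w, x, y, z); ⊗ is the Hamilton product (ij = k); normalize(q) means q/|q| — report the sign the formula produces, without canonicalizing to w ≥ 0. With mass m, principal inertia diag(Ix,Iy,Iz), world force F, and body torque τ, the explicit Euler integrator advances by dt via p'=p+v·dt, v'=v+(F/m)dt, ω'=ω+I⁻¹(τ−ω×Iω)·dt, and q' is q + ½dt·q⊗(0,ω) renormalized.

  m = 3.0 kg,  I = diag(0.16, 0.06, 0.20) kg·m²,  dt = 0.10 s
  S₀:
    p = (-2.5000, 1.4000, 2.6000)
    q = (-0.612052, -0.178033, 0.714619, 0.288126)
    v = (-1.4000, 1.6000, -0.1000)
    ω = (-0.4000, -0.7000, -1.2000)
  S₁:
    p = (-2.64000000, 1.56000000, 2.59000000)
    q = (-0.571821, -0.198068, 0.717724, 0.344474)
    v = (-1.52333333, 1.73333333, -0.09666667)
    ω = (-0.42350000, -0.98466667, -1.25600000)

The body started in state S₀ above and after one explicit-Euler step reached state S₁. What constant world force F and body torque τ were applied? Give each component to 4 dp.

ω₁ − ω₀ = (-0.02350000, -0.28466667, -0.05600000)
τ = I·(Δω/dt) + ω₀×(Iω₀) = (0.0800, -0.1900, -0.1400)
velocity change Δv = (-0.12333333, 0.13333333, 0.00333333)
applied force F = (-3.7000, 4.0000, 0.1000)

F = (-3.7000, 4.0000, 0.1000)
τ = (0.0800, -0.1900, -0.1400)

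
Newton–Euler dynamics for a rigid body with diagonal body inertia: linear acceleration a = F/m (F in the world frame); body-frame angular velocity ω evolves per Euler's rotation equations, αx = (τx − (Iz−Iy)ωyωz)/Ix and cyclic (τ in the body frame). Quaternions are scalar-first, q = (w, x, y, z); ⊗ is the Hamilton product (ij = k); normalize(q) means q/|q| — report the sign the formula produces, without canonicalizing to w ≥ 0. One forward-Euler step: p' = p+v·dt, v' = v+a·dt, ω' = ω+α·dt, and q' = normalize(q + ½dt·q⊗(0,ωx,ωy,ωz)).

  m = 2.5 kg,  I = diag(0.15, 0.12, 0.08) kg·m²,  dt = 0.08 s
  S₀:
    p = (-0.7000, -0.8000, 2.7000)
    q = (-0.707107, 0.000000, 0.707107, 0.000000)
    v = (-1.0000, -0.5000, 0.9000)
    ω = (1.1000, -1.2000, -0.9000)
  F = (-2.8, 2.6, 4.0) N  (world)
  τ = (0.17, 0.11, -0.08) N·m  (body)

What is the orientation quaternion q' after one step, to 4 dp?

q' = (-0.6713, -0.0564, 0.7390, -0.0056)

Hamilton product q⊗(0,ω) = (0.8485284, -1.4142140, 0.8485284, -0.1414214)
updated quaternion q' = (-0.6713, -0.0564, 0.7390, -0.0056)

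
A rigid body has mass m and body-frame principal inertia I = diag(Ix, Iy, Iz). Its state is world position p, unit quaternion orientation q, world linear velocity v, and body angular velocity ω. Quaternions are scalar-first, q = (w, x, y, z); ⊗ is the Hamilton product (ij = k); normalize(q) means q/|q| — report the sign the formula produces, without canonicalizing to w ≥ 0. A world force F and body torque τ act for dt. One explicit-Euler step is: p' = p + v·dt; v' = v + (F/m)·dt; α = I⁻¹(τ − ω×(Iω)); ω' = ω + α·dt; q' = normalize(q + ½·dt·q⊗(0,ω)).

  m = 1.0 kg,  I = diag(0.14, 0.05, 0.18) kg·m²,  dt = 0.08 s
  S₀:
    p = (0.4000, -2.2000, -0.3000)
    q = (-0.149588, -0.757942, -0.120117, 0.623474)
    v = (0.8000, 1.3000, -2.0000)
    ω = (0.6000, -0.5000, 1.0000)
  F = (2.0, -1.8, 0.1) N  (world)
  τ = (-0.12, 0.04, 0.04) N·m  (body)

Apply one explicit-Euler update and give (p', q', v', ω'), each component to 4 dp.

p' = (0.4640, -2.0960, -0.4600)
q' = (-0.1585, -0.7529, -0.0718, 0.6347)
v' = (0.9600, 1.1560, -1.9920)
ω' = (0.5686, -0.3976, 1.0058)

angular accel α = (-0.3929, 1.2800, 0.0722)
ω' = ω + α·dt = (0.5686, -0.3976, 1.0058)
Hamilton product q⊗(0,ω) = (-0.2287673, 0.1018672, 1.2068204, 0.3014532)
q + ½dt·q⊗(0,ω), renormalized = (-0.1585, -0.7529, -0.0718, 0.6347)
a = F/m = (2.0000, -1.8000, 0.1000)
p' = p + v·dt = (0.4640, -2.0960, -0.4600)
v + (F/m)dt = (0.9600, 1.1560, -1.9920)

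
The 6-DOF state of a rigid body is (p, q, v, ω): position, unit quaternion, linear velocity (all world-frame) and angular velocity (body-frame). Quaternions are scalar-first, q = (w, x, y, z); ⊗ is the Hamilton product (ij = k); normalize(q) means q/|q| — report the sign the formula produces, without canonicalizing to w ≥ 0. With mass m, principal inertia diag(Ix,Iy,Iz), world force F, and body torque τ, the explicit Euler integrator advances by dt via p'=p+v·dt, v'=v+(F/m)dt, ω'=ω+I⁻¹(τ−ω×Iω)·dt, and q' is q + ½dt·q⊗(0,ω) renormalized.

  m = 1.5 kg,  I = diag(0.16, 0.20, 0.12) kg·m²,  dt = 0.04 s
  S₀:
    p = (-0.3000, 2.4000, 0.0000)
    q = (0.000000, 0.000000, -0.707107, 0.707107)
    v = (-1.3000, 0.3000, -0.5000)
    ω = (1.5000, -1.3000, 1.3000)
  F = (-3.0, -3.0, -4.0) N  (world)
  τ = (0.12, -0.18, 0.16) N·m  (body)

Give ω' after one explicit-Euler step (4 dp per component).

ω' = (1.4962, -1.3516, 1.3793)

ω×(Iω) gyroscopic = (0.1352, 0.0780, -0.0780)
angular accel α = (-0.0950, -1.2900, 1.9833)
new body rate ω' = (1.4962, -1.3516, 1.3793)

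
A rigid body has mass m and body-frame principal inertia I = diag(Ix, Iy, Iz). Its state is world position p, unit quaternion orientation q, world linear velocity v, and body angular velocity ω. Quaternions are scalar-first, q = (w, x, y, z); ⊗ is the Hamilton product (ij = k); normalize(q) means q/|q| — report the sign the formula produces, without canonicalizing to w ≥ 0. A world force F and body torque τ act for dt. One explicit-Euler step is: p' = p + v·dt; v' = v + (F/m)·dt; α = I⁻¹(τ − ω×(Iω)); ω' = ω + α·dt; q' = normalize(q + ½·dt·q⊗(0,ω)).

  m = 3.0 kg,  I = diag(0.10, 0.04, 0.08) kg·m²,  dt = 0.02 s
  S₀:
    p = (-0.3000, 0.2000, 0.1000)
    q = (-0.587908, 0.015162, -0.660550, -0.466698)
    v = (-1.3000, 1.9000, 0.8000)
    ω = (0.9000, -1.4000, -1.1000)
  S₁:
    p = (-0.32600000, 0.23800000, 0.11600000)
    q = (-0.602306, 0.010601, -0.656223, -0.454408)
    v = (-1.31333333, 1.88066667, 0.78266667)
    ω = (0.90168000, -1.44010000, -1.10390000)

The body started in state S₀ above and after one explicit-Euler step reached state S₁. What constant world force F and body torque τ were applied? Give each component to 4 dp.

rate change Δω = (0.00168000, -0.04010000, -0.00390000)
τ = I·(Δω/dt) + ω₀×(Iω₀) = (0.0700, -0.1000, 0.0600)
v₁ − v₀ = (-0.01333333, -0.01933333, -0.01733333)
applied force F = (-2.0000, -2.9000, -2.6000)

F = (-2.0000, -2.9000, -2.6000)
τ = (0.0700, -0.1000, 0.0600)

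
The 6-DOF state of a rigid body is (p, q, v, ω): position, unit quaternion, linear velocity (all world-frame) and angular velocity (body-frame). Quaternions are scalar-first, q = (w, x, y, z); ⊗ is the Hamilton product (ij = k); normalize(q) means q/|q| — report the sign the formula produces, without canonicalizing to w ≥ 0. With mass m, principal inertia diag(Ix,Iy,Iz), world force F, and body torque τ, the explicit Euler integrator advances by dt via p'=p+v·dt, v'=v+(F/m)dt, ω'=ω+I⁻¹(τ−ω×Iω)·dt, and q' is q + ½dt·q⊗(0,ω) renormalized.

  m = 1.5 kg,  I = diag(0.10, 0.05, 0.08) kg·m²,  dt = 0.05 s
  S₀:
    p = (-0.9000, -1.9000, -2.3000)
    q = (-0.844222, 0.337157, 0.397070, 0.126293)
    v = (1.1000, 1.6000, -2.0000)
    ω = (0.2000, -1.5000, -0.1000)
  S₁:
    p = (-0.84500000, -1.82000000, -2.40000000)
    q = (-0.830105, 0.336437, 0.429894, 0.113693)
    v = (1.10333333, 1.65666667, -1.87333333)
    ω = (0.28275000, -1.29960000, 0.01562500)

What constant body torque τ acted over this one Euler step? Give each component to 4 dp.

Δω = ω₁−ω₀ = (0.08275000, 0.20040000, 0.11562500)
ω₀×(Iω₀) = (0.0045, -0.0004, 0.0150)
applied torque τ = (0.1700, 0.2000, 0.2000)

τ = (0.1700, 0.2000, 0.2000)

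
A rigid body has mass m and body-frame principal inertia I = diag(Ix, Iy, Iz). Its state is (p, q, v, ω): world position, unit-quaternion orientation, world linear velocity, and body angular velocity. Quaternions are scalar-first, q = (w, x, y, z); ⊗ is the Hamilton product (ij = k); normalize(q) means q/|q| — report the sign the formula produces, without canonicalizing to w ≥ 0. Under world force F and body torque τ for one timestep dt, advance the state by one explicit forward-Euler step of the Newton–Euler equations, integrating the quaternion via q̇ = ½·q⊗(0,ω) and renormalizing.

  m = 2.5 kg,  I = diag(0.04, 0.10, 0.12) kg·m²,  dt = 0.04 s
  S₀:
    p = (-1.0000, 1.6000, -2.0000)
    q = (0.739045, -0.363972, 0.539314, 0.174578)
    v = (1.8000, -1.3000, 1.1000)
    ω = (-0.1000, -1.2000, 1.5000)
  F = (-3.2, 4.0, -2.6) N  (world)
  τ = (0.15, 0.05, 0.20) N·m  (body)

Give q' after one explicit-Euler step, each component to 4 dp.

q⊗(0,ω) = (0.3489126, 0.9445601, -0.3583538, 1.5992653)
q' = normalize(q + ½dt·q⊗(0,ω)) = (0.7455, -0.3448, 0.5318, 0.2064)

q' = (0.7455, -0.3448, 0.5318, 0.2064)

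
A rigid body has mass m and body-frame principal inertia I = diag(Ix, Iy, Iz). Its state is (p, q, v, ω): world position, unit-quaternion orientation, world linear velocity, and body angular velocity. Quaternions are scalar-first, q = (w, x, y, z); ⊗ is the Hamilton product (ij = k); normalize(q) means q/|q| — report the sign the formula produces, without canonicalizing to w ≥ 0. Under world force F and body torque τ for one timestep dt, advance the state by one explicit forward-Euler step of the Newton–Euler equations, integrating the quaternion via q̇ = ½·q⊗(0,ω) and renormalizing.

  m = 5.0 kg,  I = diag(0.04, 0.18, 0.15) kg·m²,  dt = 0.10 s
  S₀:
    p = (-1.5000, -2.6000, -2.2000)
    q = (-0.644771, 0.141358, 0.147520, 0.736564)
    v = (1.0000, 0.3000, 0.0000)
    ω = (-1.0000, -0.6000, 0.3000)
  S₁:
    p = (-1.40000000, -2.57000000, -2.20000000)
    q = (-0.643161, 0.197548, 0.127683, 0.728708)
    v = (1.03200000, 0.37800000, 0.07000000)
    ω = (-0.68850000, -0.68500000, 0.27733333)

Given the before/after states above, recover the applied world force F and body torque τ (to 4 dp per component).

rate change Δω = (0.31150000, -0.08500000, -0.02266667)
gyro term ω₀×Iω₀ = (0.0054, 0.0330, 0.0840)
I·α + gyro = (0.1300, -0.1200, 0.0500)
v₁ − v₀ = (0.03200000, 0.07800000, 0.07000000)
F = m·Δv/dt = (1.6000, 3.9000, 3.5000)

F = (1.6000, 3.9000, 3.5000)
τ = (0.1300, -0.1200, 0.0500)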